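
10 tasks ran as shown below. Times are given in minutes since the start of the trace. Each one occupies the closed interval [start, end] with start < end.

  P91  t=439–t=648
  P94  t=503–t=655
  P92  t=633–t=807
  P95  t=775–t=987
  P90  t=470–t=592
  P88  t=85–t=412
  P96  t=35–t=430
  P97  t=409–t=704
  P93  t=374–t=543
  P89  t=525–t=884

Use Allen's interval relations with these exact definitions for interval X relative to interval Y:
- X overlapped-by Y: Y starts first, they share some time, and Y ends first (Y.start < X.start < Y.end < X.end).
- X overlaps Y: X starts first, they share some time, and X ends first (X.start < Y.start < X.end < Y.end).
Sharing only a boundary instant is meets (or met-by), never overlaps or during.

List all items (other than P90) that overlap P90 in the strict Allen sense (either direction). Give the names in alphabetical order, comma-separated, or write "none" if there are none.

Target P90 = [t=470, t=592].
P88 [t=85, t=412] → before → no.
P89 [t=525, t=884] → overlapped-by → yes.
P91 [t=439, t=648] → contains → no.
P92 [t=633, t=807] → after → no.
P93 [t=374, t=543] → overlaps → yes.
P94 [t=503, t=655] → overlapped-by → yes.
P95 [t=775, t=987] → after → no.
P96 [t=35, t=430] → before → no.
P97 [t=409, t=704] → contains → no.
Result: P89, P93, P94.

P89, P93, P94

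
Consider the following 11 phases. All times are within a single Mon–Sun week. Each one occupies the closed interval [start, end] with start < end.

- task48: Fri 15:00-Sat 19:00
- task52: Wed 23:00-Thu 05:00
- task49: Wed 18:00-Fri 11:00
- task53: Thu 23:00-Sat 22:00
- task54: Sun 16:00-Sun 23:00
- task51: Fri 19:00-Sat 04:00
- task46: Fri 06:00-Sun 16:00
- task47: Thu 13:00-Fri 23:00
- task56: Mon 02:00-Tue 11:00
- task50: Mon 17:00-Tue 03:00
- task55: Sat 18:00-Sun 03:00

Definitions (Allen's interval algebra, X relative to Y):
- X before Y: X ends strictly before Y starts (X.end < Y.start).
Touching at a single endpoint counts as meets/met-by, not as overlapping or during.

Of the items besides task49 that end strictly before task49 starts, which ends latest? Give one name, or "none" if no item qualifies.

Target task49 = [Wed 18:00, Fri 11:00].
task46 [Fri 06:00, Sun 16:00] → overlapped-by → excluded.
task47 [Thu 13:00, Fri 23:00] → overlapped-by → excluded.
task48 [Fri 15:00, Sat 19:00] → after → excluded.
task50 [Mon 17:00, Tue 03:00] → before → candidate.
task51 [Fri 19:00, Sat 04:00] → after → excluded.
task52 [Wed 23:00, Thu 05:00] → during → excluded.
task53 [Thu 23:00, Sat 22:00] → overlapped-by → excluded.
task54 [Sun 16:00, Sun 23:00] → after → excluded.
task55 [Sat 18:00, Sun 03:00] → after → excluded.
task56 [Mon 02:00, Tue 11:00] → before → candidate.
Among candidates, latest end is Tue 11:00 → task56.

task56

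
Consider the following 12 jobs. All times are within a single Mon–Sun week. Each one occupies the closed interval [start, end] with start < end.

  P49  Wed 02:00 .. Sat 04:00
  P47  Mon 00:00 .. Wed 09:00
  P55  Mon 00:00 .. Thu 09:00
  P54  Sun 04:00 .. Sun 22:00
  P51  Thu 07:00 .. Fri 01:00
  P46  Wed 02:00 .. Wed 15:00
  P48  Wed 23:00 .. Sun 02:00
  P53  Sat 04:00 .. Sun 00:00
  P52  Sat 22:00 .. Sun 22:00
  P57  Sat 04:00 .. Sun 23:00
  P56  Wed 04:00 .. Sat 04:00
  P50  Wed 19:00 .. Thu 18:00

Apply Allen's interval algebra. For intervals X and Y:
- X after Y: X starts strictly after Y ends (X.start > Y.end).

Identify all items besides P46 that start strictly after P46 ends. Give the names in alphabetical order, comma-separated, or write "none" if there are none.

P48, P50, P51, P52, P53, P54, P57

Target P46 = [Wed 02:00, Wed 15:00].
P47 [Mon 00:00, Wed 09:00] → overlaps → no.
P48 [Wed 23:00, Sun 02:00] → after → yes.
P49 [Wed 02:00, Sat 04:00] → started-by → no.
P50 [Wed 19:00, Thu 18:00] → after → yes.
P51 [Thu 07:00, Fri 01:00] → after → yes.
P52 [Sat 22:00, Sun 22:00] → after → yes.
P53 [Sat 04:00, Sun 00:00] → after → yes.
P54 [Sun 04:00, Sun 22:00] → after → yes.
P55 [Mon 00:00, Thu 09:00] → contains → no.
P56 [Wed 04:00, Sat 04:00] → overlapped-by → no.
P57 [Sat 04:00, Sun 23:00] → after → yes.
Result: P48, P50, P51, P52, P53, P54, P57.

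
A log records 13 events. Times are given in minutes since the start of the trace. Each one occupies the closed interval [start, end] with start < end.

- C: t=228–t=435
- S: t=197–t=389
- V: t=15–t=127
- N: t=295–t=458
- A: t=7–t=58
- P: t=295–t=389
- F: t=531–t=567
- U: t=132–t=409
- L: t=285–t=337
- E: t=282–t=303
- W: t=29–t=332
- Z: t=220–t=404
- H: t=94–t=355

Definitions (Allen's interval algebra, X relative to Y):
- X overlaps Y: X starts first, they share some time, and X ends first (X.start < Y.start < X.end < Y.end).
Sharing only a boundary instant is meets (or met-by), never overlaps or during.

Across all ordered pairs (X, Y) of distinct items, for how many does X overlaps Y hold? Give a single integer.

Checking all 156 ordered pairs for relation 'overlaps'; matching pairs in alphabetical order:
(A, V): A overlaps V ✓
(A, W): A overlaps W ✓
(C, N): C overlaps N ✓
(E, L): E overlaps L ✓
(E, N): E overlaps N ✓
(E, P): E overlaps P ✓
(H, C): H overlaps C ✓
(H, N): H overlaps N ✓
(H, P): H overlaps P ✓
(H, S): H overlaps S ✓
(H, U): H overlaps U ✓
(H, Z): H overlaps Z ✓
(L, N): L overlaps N ✓
(L, P): L overlaps P ✓
(S, C): S overlaps C ✓
(S, N): S overlaps N ✓
(S, Z): S overlaps Z ✓
(U, C): U overlaps C ✓
(U, N): U overlaps N ✓
(V, H): V overlaps H ✓
(V, W): V overlaps W ✓
(W, C): W overlaps C ✓
(W, H): W overlaps H ✓
(W, L): W overlaps L ✓
... plus 7 further pairs not listed.
Count: 31.

31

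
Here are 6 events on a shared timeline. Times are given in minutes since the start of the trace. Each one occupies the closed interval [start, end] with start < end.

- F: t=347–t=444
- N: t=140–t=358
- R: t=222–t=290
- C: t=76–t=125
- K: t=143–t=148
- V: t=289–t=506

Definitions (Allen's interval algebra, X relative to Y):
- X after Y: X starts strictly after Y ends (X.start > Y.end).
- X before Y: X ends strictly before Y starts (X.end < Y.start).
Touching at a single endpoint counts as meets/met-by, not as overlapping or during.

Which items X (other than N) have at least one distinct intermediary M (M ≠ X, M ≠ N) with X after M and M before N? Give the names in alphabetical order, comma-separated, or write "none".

Target N = [t=140, t=358].
Intermediaries M with M before N: C.
Via C — items with X after C: F, K, R, V.
Union: F, K, R, V.

F, K, R, V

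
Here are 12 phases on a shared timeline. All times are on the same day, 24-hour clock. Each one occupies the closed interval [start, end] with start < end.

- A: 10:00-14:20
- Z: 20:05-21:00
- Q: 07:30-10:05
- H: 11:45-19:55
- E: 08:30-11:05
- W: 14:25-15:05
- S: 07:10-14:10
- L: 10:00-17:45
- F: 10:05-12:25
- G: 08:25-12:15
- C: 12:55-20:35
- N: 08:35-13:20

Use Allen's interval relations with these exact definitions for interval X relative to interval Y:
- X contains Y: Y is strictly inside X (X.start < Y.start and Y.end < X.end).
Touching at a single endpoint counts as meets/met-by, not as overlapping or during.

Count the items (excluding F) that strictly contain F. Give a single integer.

Target F = [10:05, 12:25].
A [10:00, 14:20] → contains → counts.
C [12:55, 20:35] → after → no.
E [08:30, 11:05] → overlaps → no.
G [08:25, 12:15] → overlaps → no.
H [11:45, 19:55] → overlapped-by → no.
L [10:00, 17:45] → contains → counts.
N [08:35, 13:20] → contains → counts.
Q [07:30, 10:05] → meets → no.
S [07:10, 14:10] → contains → counts.
W [14:25, 15:05] → after → no.
Z [20:05, 21:00] → after → no.
Total: 4.

4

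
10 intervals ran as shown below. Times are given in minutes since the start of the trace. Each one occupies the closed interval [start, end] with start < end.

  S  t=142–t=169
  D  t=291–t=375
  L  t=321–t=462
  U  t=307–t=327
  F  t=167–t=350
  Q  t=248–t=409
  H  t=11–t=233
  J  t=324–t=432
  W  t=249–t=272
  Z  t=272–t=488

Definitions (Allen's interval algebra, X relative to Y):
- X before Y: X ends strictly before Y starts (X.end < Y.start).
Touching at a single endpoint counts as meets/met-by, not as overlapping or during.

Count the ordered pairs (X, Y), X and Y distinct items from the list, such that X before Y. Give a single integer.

18

Checking all 90 ordered pairs for relation 'before'; matching pairs in alphabetical order:
(H, D): H before D ✓
(H, J): H before J ✓
(H, L): H before L ✓
(H, Q): H before Q ✓
(H, U): H before U ✓
(H, W): H before W ✓
(H, Z): H before Z ✓
(S, D): S before D ✓
(S, J): S before J ✓
(S, L): S before L ✓
(S, Q): S before Q ✓
(S, U): S before U ✓
(S, W): S before W ✓
(S, Z): S before Z ✓
(W, D): W before D ✓
(W, J): W before J ✓
(W, L): W before L ✓
(W, U): W before U ✓
Count: 18.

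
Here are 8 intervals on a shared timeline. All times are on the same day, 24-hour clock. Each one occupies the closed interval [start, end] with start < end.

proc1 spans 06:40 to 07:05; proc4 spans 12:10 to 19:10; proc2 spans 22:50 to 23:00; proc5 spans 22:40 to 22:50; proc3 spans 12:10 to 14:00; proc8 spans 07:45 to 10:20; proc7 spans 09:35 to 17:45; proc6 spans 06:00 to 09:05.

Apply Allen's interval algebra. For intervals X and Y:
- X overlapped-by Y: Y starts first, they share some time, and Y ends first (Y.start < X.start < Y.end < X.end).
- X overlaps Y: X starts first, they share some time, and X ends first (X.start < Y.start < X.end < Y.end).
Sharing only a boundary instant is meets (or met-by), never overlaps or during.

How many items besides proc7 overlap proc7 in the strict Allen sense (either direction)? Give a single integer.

Target proc7 = [09:35, 17:45].
proc1 [06:40, 07:05] → before → no.
proc2 [22:50, 23:00] → after → no.
proc3 [12:10, 14:00] → during → no.
proc4 [12:10, 19:10] → overlapped-by → counts.
proc5 [22:40, 22:50] → after → no.
proc6 [06:00, 09:05] → before → no.
proc8 [07:45, 10:20] → overlaps → counts.
Total: 2.

2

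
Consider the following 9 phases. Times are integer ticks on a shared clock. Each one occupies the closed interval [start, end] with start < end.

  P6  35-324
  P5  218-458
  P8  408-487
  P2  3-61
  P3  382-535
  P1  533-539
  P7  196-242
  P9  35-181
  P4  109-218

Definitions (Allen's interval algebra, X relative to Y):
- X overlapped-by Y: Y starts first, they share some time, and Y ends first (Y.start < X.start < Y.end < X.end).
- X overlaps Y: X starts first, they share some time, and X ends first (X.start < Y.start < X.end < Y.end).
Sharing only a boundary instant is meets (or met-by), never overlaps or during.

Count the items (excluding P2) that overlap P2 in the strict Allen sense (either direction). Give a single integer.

Target P2 = [3, 61].
P1 [533, 539] → after → no.
P3 [382, 535] → after → no.
P4 [109, 218] → after → no.
P5 [218, 458] → after → no.
P6 [35, 324] → overlapped-by → counts.
P7 [196, 242] → after → no.
P8 [408, 487] → after → no.
P9 [35, 181] → overlapped-by → counts.
Total: 2.

2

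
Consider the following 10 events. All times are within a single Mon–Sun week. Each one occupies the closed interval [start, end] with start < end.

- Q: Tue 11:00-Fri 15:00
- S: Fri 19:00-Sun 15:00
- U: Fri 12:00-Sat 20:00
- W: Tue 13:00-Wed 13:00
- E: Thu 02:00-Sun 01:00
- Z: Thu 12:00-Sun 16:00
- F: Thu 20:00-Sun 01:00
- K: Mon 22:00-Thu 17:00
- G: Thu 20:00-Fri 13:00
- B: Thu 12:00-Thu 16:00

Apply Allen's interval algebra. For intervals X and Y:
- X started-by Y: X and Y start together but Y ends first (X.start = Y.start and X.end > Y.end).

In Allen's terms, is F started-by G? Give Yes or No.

Yes

F = [Thu 20:00, Sun 01:00], G = [Thu 20:00, Fri 13:00].
Actual relation of F to G: started-by.
Asked whether 'started-by' holds → Yes.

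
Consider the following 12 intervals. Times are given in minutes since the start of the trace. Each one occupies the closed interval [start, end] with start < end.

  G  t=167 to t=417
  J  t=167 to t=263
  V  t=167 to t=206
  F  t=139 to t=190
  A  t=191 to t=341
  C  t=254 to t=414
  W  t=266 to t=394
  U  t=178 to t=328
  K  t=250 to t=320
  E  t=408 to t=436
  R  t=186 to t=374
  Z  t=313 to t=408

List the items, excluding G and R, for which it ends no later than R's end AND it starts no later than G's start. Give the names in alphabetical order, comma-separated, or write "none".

Conditions: its end is no later than R's end (X.end <= t=374) AND its start is no later than G's start (X.start <= t=167).
A: end t=341 <= t=374? ✓; start t=191 <= t=167? ✗ → no.
C: end t=414 <= t=374? ✗; start t=254 <= t=167? ✗ → no.
E: end t=436 <= t=374? ✗; start t=408 <= t=167? ✗ → no.
F: end t=190 <= t=374? ✓; start t=139 <= t=167? ✓ → yes.
J: end t=263 <= t=374? ✓; start t=167 <= t=167? ✓ → yes.
K: end t=320 <= t=374? ✓; start t=250 <= t=167? ✗ → no.
U: end t=328 <= t=374? ✓; start t=178 <= t=167? ✗ → no.
V: end t=206 <= t=374? ✓; start t=167 <= t=167? ✓ → yes.
W: end t=394 <= t=374? ✗; start t=266 <= t=167? ✗ → no.
Z: end t=408 <= t=374? ✗; start t=313 <= t=167? ✗ → no.
Result: F, J, V.

F, J, V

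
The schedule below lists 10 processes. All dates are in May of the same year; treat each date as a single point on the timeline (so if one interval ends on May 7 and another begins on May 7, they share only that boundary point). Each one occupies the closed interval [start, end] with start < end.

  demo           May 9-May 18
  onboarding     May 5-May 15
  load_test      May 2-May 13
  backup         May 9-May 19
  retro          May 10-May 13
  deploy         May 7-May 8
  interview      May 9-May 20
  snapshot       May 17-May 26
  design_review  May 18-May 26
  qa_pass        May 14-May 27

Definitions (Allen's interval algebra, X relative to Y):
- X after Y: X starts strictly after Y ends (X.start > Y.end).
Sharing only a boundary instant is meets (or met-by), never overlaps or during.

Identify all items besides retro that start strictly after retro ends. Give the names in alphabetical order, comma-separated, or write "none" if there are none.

design_review, qa_pass, snapshot

Target retro = [May 10, May 13].
backup [May 9, May 19] → contains → no.
demo [May 9, May 18] → contains → no.
deploy [May 7, May 8] → before → no.
design_review [May 18, May 26] → after → yes.
interview [May 9, May 20] → contains → no.
load_test [May 2, May 13] → finished-by → no.
onboarding [May 5, May 15] → contains → no.
qa_pass [May 14, May 27] → after → yes.
snapshot [May 17, May 26] → after → yes.
Result: design_review, qa_pass, snapshot.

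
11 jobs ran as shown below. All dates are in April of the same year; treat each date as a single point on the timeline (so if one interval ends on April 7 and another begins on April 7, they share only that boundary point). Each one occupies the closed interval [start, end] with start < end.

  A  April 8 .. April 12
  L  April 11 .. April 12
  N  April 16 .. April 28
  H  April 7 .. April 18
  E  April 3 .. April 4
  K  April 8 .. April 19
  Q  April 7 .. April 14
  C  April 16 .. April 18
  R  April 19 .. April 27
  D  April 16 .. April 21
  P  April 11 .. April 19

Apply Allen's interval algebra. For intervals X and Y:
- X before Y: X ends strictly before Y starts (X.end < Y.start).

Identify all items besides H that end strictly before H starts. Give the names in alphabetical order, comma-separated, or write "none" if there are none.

Target H = [April 7, April 18].
A [April 8, April 12] → during → no.
C [April 16, April 18] → finishes → no.
D [April 16, April 21] → overlapped-by → no.
E [April 3, April 4] → before → yes.
K [April 8, April 19] → overlapped-by → no.
L [April 11, April 12] → during → no.
N [April 16, April 28] → overlapped-by → no.
P [April 11, April 19] → overlapped-by → no.
Q [April 7, April 14] → starts → no.
R [April 19, April 27] → after → no.
Result: E.

E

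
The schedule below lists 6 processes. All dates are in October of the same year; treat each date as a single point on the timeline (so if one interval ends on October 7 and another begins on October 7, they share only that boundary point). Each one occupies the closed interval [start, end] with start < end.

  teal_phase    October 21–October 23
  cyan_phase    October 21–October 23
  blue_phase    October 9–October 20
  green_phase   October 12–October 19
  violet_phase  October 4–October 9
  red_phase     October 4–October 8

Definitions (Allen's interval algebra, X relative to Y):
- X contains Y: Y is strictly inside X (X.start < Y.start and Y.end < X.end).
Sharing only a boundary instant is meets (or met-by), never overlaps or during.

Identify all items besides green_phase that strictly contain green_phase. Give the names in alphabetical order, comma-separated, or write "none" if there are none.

Target green_phase = [October 12, October 19].
blue_phase [October 9, October 20] → contains → yes.
cyan_phase [October 21, October 23] → after → no.
red_phase [October 4, October 8] → before → no.
teal_phase [October 21, October 23] → after → no.
violet_phase [October 4, October 9] → before → no.
Result: blue_phase.

blue_phase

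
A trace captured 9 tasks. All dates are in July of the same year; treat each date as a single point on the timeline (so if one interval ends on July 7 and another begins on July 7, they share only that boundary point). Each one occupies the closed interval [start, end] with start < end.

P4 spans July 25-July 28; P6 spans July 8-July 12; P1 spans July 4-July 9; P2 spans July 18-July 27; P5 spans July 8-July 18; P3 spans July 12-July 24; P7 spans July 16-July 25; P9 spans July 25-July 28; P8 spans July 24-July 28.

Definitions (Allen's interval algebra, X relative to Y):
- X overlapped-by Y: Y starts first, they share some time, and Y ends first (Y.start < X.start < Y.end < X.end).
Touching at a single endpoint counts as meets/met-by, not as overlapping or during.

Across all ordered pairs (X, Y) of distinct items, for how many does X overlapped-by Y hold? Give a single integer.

11

Checking all 72 ordered pairs for relation 'overlapped-by'; matching pairs in alphabetical order:
(P2, P3): P2 overlapped-by P3 ✓
(P2, P7): P2 overlapped-by P7 ✓
(P3, P5): P3 overlapped-by P5 ✓
(P4, P2): P4 overlapped-by P2 ✓
(P5, P1): P5 overlapped-by P1 ✓
(P6, P1): P6 overlapped-by P1 ✓
(P7, P3): P7 overlapped-by P3 ✓
(P7, P5): P7 overlapped-by P5 ✓
(P8, P2): P8 overlapped-by P2 ✓
(P8, P7): P8 overlapped-by P7 ✓
(P9, P2): P9 overlapped-by P2 ✓
Count: 11.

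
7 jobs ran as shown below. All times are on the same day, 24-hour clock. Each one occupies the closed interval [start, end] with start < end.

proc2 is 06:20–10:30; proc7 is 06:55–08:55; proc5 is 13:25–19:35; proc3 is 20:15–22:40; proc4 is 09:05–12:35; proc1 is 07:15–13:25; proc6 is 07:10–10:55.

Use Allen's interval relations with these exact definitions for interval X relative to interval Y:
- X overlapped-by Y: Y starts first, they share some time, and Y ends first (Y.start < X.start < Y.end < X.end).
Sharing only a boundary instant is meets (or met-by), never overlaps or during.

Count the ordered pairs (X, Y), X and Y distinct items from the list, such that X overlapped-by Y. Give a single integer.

7

Checking all 42 ordered pairs for relation 'overlapped-by'; matching pairs in alphabetical order:
(proc1, proc2): proc1 overlapped-by proc2 ✓
(proc1, proc6): proc1 overlapped-by proc6 ✓
(proc1, proc7): proc1 overlapped-by proc7 ✓
(proc4, proc2): proc4 overlapped-by proc2 ✓
(proc4, proc6): proc4 overlapped-by proc6 ✓
(proc6, proc2): proc6 overlapped-by proc2 ✓
(proc6, proc7): proc6 overlapped-by proc7 ✓
Count: 7.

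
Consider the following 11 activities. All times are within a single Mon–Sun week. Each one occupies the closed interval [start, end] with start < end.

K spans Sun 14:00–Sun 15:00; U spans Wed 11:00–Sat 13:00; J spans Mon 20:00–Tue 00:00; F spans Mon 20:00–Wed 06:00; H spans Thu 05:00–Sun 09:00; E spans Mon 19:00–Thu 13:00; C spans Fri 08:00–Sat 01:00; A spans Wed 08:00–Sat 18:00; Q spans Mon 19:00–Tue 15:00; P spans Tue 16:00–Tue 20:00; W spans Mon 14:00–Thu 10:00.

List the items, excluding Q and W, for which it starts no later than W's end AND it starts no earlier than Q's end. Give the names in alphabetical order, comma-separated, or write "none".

Conditions: its start is no later than W's end (X.start <= Thu 10:00) AND its start is no earlier than Q's end (X.start >= Tue 15:00).
A: start Wed 08:00 <= Thu 10:00? ✓; start Wed 08:00 >= Tue 15:00? ✓ → yes.
C: start Fri 08:00 <= Thu 10:00? ✗; start Fri 08:00 >= Tue 15:00? ✓ → no.
E: start Mon 19:00 <= Thu 10:00? ✓; start Mon 19:00 >= Tue 15:00? ✗ → no.
F: start Mon 20:00 <= Thu 10:00? ✓; start Mon 20:00 >= Tue 15:00? ✗ → no.
H: start Thu 05:00 <= Thu 10:00? ✓; start Thu 05:00 >= Tue 15:00? ✓ → yes.
J: start Mon 20:00 <= Thu 10:00? ✓; start Mon 20:00 >= Tue 15:00? ✗ → no.
K: start Sun 14:00 <= Thu 10:00? ✗; start Sun 14:00 >= Tue 15:00? ✓ → no.
P: start Tue 16:00 <= Thu 10:00? ✓; start Tue 16:00 >= Tue 15:00? ✓ → yes.
U: start Wed 11:00 <= Thu 10:00? ✓; start Wed 11:00 >= Tue 15:00? ✓ → yes.
Result: A, H, P, U.

A, H, P, U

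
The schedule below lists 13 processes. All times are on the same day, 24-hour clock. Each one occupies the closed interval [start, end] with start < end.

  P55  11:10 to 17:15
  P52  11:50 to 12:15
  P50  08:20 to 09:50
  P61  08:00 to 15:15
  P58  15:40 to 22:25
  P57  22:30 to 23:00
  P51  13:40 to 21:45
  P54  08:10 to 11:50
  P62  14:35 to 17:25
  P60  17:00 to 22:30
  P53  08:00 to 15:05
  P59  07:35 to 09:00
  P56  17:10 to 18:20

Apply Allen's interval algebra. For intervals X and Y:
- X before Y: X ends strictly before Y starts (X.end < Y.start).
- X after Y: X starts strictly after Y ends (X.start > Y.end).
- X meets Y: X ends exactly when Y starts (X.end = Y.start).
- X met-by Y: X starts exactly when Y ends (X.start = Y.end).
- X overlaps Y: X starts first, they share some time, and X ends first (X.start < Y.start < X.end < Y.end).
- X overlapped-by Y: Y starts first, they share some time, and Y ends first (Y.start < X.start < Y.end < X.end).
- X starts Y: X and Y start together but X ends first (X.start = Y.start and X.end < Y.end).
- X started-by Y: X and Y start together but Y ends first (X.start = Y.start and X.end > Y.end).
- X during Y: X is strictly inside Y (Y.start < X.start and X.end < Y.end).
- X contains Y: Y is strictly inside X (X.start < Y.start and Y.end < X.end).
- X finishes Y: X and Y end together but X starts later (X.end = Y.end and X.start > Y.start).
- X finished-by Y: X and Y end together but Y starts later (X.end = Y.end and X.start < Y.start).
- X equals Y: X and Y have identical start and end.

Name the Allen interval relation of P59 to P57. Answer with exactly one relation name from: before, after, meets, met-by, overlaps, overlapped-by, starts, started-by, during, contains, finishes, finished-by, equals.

P59 = [07:35, 09:00]; P57 = [22:30, 23:00].
Compare endpoints: P59.start < P57.start, P59.start < P57.end, P59.end < P57.start, P59.end < P57.end.
That pattern is 'before'.

before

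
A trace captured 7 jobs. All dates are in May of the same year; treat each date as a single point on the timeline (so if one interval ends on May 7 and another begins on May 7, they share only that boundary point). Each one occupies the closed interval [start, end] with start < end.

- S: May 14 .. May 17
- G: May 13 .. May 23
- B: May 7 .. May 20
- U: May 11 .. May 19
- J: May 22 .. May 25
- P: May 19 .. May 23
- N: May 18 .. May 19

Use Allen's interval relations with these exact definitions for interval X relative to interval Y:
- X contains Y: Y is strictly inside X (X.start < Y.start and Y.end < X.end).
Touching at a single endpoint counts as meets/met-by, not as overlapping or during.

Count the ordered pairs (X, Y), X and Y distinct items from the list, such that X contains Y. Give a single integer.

6

Checking all 42 ordered pairs for relation 'contains'; matching pairs in alphabetical order:
(B, N): B contains N ✓
(B, S): B contains S ✓
(B, U): B contains U ✓
(G, N): G contains N ✓
(G, S): G contains S ✓
(U, S): U contains S ✓
Count: 6.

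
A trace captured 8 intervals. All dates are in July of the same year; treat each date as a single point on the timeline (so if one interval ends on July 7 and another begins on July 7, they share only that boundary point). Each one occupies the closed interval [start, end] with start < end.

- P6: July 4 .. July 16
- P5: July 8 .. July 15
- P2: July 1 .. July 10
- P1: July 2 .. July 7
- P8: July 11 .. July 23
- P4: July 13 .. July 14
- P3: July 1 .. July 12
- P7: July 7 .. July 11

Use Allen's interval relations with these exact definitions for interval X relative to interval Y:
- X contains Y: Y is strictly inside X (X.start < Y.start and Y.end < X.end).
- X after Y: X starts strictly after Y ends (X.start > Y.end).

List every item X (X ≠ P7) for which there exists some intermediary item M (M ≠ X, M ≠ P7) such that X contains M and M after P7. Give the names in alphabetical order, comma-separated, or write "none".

Target P7 = [July 7, July 11].
Intermediaries M with M after P7: P4.
Via P4 — items with X contains P4: P5, P6, P8.
Union: P5, P6, P8.

P5, P6, P8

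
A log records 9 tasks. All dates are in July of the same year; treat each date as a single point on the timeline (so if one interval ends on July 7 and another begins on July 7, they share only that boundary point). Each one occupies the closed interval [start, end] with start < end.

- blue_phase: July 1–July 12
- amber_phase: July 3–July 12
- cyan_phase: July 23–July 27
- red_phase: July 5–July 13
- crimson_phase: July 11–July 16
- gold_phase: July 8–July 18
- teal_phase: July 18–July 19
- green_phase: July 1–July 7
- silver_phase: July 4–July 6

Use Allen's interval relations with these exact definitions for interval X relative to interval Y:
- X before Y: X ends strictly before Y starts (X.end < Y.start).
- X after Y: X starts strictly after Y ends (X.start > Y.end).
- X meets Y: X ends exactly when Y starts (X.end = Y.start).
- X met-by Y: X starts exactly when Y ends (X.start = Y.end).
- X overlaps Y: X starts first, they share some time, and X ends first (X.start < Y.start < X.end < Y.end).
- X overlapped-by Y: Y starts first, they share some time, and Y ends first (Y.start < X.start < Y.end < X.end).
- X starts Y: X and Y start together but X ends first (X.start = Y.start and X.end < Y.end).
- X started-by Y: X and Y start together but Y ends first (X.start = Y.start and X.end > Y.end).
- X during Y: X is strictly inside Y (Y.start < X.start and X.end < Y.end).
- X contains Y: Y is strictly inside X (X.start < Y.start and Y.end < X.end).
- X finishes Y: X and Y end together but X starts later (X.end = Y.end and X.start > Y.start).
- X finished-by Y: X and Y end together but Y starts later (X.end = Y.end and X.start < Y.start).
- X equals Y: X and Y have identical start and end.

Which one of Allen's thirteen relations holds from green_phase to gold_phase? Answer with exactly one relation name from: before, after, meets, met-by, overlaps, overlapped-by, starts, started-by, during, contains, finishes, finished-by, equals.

green_phase = [July 1, July 7]; gold_phase = [July 8, July 18].
Compare endpoints: green_phase.start < gold_phase.start, green_phase.start < gold_phase.end, green_phase.end < gold_phase.start, green_phase.end < gold_phase.end.
That pattern is 'before'.

before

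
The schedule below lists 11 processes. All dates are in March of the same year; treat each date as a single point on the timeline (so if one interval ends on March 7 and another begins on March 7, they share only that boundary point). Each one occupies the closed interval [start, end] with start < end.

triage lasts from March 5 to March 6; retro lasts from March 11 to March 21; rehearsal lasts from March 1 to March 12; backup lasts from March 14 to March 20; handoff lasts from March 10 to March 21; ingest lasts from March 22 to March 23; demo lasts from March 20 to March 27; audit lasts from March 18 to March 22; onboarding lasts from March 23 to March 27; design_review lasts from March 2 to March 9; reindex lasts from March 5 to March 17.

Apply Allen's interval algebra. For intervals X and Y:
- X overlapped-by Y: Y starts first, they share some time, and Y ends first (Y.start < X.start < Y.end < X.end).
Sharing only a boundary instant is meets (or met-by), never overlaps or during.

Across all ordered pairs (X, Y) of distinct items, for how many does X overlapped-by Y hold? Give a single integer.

13

Checking all 110 ordered pairs for relation 'overlapped-by'; matching pairs in alphabetical order:
(audit, backup): audit overlapped-by backup ✓
(audit, handoff): audit overlapped-by handoff ✓
(audit, retro): audit overlapped-by retro ✓
(backup, reindex): backup overlapped-by reindex ✓
(demo, audit): demo overlapped-by audit ✓
(demo, handoff): demo overlapped-by handoff ✓
(demo, retro): demo overlapped-by retro ✓
(handoff, rehearsal): handoff overlapped-by rehearsal ✓
(handoff, reindex): handoff overlapped-by reindex ✓
(reindex, design_review): reindex overlapped-by design_review ✓
(reindex, rehearsal): reindex overlapped-by rehearsal ✓
(retro, rehearsal): retro overlapped-by rehearsal ✓
(retro, reindex): retro overlapped-by reindex ✓
Count: 13.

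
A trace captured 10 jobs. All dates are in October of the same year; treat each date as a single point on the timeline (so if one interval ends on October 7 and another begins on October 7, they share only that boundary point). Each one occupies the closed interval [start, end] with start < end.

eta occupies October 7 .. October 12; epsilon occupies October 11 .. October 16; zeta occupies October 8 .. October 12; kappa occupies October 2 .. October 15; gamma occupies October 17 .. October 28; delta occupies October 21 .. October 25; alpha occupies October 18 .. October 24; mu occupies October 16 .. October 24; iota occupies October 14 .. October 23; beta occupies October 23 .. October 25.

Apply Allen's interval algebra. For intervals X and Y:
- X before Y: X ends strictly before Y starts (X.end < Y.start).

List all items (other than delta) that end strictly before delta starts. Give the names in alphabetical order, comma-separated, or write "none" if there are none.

Target delta = [October 21, October 25].
alpha [October 18, October 24] → overlaps → no.
beta [October 23, October 25] → finishes → no.
epsilon [October 11, October 16] → before → yes.
eta [October 7, October 12] → before → yes.
gamma [October 17, October 28] → contains → no.
iota [October 14, October 23] → overlaps → no.
kappa [October 2, October 15] → before → yes.
mu [October 16, October 24] → overlaps → no.
zeta [October 8, October 12] → before → yes.
Result: epsilon, eta, kappa, zeta.

epsilon, eta, kappa, zeta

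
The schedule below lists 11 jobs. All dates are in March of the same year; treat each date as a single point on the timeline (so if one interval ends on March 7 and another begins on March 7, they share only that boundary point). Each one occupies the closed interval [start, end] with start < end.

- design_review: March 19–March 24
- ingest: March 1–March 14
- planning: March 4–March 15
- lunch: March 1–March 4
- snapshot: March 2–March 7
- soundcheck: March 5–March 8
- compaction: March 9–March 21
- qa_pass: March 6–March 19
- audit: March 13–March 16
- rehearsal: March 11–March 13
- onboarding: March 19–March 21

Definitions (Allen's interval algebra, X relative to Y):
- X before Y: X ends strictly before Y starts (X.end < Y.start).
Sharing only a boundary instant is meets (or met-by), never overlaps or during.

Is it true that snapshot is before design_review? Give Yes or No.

Yes

snapshot = [March 2, March 7], design_review = [March 19, March 24].
Actual relation of snapshot to design_review: before.
Asked whether 'before' holds → Yes.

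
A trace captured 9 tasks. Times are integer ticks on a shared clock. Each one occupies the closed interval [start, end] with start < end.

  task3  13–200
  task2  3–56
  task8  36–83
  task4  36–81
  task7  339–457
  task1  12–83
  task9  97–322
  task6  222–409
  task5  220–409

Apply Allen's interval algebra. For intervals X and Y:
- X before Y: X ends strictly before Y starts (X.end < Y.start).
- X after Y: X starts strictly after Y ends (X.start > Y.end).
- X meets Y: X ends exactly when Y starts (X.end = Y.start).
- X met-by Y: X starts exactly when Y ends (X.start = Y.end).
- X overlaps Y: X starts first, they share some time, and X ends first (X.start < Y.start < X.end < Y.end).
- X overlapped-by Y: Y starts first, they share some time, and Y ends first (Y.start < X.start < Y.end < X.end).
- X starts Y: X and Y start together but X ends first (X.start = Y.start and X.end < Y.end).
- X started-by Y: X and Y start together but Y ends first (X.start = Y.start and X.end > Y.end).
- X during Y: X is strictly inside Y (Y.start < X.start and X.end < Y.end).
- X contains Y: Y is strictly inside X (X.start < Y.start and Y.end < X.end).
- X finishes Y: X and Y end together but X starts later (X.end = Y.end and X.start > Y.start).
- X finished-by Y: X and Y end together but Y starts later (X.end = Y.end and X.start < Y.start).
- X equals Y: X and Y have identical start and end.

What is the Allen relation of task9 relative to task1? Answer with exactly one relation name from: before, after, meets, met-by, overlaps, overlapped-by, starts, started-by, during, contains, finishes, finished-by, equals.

task9 = [97, 322]; task1 = [12, 83].
Compare endpoints: task9.start > task1.start, task9.start > task1.end, task9.end > task1.start, task9.end > task1.end.
That pattern is 'after'.

after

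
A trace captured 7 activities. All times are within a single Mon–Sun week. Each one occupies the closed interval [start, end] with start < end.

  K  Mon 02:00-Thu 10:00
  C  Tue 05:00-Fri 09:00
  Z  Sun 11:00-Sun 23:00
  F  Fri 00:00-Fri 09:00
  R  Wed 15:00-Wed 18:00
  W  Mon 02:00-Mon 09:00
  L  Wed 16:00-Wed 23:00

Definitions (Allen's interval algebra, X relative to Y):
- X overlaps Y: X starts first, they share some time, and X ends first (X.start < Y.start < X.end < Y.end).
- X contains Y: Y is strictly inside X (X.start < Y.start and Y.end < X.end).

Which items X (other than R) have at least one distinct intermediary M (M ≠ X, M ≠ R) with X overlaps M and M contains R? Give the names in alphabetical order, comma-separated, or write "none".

K

Target R = [Wed 15:00, Wed 18:00].
Intermediaries M with M contains R: C, K.
Via C — items with X overlaps C: K.
Via K — items with X overlaps K: none.
Union: K.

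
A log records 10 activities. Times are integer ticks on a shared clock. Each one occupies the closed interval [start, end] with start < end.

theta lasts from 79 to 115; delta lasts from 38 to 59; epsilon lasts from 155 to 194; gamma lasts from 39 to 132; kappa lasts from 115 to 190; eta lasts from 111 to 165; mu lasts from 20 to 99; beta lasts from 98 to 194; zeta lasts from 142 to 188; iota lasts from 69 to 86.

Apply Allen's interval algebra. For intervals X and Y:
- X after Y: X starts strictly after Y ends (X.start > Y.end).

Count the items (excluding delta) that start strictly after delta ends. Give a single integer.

7

Target delta = [38, 59].
beta [98, 194] → after → counts.
epsilon [155, 194] → after → counts.
eta [111, 165] → after → counts.
gamma [39, 132] → overlapped-by → no.
iota [69, 86] → after → counts.
kappa [115, 190] → after → counts.
mu [20, 99] → contains → no.
theta [79, 115] → after → counts.
zeta [142, 188] → after → counts.
Total: 7.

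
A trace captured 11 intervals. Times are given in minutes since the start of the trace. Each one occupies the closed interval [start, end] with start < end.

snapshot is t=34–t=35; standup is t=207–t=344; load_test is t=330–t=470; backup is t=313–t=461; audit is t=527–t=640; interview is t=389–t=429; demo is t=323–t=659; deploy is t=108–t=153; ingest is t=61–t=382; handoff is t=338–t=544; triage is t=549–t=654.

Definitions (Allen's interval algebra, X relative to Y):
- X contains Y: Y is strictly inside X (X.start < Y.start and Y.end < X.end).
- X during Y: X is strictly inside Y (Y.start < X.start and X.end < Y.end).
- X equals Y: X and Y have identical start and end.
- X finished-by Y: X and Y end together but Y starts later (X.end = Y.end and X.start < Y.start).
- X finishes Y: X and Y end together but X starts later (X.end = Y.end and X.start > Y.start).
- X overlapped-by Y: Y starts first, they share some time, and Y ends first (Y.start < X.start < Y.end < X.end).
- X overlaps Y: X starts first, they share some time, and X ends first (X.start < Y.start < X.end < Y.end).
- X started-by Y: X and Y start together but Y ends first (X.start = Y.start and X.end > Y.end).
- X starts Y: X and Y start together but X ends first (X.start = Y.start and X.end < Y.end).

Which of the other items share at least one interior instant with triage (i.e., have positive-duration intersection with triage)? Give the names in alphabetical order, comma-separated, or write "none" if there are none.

audit, demo

Target triage = [t=549, t=654].
audit [t=527, t=640] → overlaps → yes.
backup [t=313, t=461] → before → no.
demo [t=323, t=659] → contains → yes.
deploy [t=108, t=153] → before → no.
handoff [t=338, t=544] → before → no.
ingest [t=61, t=382] → before → no.
interview [t=389, t=429] → before → no.
load_test [t=330, t=470] → before → no.
snapshot [t=34, t=35] → before → no.
standup [t=207, t=344] → before → no.
Result: audit, demo.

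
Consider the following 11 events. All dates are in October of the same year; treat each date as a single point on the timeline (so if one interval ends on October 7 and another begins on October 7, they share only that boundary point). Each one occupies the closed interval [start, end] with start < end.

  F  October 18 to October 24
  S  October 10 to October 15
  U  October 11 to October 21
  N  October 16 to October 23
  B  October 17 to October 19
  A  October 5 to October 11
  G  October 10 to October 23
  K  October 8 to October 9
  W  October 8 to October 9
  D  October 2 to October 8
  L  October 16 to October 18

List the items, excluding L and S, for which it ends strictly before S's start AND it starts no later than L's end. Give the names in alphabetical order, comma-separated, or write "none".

D, K, W

Conditions: its end is strictly before S's start (X.end < October 10) AND its start is no later than L's end (X.start <= October 18).
A: end October 11 < October 10? ✗; start October 5 <= October 18? ✓ → no.
B: end October 19 < October 10? ✗; start October 17 <= October 18? ✓ → no.
D: end October 8 < October 10? ✓; start October 2 <= October 18? ✓ → yes.
F: end October 24 < October 10? ✗; start October 18 <= October 18? ✓ → no.
G: end October 23 < October 10? ✗; start October 10 <= October 18? ✓ → no.
K: end October 9 < October 10? ✓; start October 8 <= October 18? ✓ → yes.
N: end October 23 < October 10? ✗; start October 16 <= October 18? ✓ → no.
U: end October 21 < October 10? ✗; start October 11 <= October 18? ✓ → no.
W: end October 9 < October 10? ✓; start October 8 <= October 18? ✓ → yes.
Result: D, K, W.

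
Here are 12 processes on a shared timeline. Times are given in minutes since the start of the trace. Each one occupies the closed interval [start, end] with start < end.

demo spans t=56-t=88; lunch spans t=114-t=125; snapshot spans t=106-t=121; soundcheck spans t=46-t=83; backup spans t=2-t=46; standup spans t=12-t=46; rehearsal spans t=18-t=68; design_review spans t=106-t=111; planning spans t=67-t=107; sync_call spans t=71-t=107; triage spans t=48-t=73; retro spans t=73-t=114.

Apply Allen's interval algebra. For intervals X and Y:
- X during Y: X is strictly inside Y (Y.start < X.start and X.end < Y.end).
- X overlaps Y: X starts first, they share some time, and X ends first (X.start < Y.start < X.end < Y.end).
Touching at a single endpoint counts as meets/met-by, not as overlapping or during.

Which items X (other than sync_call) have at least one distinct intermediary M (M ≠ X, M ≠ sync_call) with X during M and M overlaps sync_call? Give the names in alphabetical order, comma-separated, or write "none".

triage

Target sync_call = [t=71, t=107].
Intermediaries M with M overlaps sync_call: demo, soundcheck, triage.
Via demo — items with X during demo: none.
Via soundcheck — items with X during soundcheck: triage.
Via triage — items with X during triage: none.
Union: triage.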